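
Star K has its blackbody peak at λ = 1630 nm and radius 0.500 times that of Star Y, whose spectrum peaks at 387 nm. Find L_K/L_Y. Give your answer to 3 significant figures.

7.94×10^-4

Wien's law gives T ∝ 1/λ_max, so T_K/T_Y = λ_Y/λ_K = 387/1630 = 0.2374.
Then L ∝ R²T⁴ gives L_K/L_Y = (0.500)² × (0.2374)⁴ = 0.2500 × 0.003178 = 7.944×10^-4.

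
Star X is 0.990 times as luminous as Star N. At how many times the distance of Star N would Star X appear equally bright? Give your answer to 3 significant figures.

Equal flux requires L_X/d_X² = L_N/d_N², so d_X/d_N = √(L_X/L_N)
= √(0.990) = 0.9950.

0.995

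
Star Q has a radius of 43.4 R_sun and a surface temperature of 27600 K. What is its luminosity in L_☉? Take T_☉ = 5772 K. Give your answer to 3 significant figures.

L/L_☉ = (R/R_☉)² (T/T_☉)⁴ = (43.4)² × (27600/5772)⁴
       = 1884 × (4.782)⁴ = 1884 × 522.8 = 9.847×10^5.

9.85×10^5 L_☉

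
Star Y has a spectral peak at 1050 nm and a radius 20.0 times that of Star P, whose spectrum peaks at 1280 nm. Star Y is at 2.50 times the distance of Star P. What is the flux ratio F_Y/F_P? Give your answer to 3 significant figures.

141

Wien's law: T_Y/T_P = λ_P/λ_Y = 1280/1050 = 1.219.
L_Y/L_P = (R_Y/R_P)²(T_Y/T_P)⁴ = (20.0)²(1.219)⁴ = 883.4.
F_Y/F_P = (L_Y/L_P)/(d_Y/d_P)² = 883.4/(2.50)² = 141.3.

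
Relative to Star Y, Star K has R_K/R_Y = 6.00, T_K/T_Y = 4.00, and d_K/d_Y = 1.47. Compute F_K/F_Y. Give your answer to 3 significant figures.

L_K/L_Y = (R_K/R_Y)²(T_K/T_Y)⁴ = (6.00)² × (4.00)⁴ = 9216.
F_K/F_Y = (L_K/L_Y)/(d_K/d_Y)² = 9216 / (1.47)² = 4265.

4.26×10^3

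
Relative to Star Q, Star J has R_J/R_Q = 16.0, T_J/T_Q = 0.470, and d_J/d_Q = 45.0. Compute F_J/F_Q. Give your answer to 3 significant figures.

0.00617

L_J/L_Q = (R_J/R_Q)²(T_J/T_Q)⁴ = (16.0)² × (0.470)⁴ = 12.49.
F_J/F_Q = (L_J/L_Q)/(d_J/d_Q)² = 12.49 / (45.0)² = 0.006169.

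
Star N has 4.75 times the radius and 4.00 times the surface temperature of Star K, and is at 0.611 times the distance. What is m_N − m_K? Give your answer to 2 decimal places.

-10.47

L_N/L_K = (4.75)²(4.00)⁴ = 5776.
F_N/F_K = (L_N/L_K)/(d_N/d_K)² = 5776/0.3733 = 1.547×10^4.
m_N − m_K = −2.5 log₁₀(1.547×10^4) = -10.47.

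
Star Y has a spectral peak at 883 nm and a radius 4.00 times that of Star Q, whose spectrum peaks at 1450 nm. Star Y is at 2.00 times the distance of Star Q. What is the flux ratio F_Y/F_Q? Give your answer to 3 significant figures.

Wien's law: T_Y/T_Q = λ_Q/λ_Y = 1450/883 = 1.642.
L_Y/L_Q = (R_Y/R_Q)²(T_Y/T_Q)⁴ = (4.00)²(1.642)⁴ = 116.3.
F_Y/F_Q = (L_Y/L_Q)/(d_Y/d_Q)² = 116.3/(2.00)² = 29.09.

29.1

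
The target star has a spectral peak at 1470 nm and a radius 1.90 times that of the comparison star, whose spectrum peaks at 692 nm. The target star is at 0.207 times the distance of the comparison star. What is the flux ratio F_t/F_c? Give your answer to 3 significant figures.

4.14

Wien's law: T_t/T_c = λ_c/λ_t = 692/1470 = 0.4707.
L_t/L_c = (R_t/R_c)²(T_t/T_c)⁴ = (1.90)²(0.4707)⁴ = 0.1773.
F_t/F_c = (L_t/L_c)/(d_t/d_c)² = 0.1773/(0.207)² = 4.137.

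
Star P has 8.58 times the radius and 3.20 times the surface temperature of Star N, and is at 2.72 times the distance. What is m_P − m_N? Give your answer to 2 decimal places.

L_P/L_N = (8.58)²(3.20)⁴ = 7719.
F_P/F_N = (L_P/L_N)/(d_P/d_N)² = 7719/7.398 = 1043.
m_P − m_N = −2.5 log₁₀(1043) = -7.55.

-7.55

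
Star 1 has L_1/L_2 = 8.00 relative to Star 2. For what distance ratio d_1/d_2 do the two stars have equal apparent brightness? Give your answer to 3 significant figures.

2.83

Equal flux requires L_1/d_1² = L_2/d_2², so d_1/d_2 = √(L_1/L_2)
= √(8.00) = 2.828.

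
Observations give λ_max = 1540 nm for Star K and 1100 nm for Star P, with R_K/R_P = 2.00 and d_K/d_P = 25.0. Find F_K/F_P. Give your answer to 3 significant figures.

0.00167

Wien's law: T_K/T_P = λ_P/λ_K = 1100/1540 = 0.7143.
L_K/L_P = (R_K/R_P)²(T_K/T_P)⁴ = (2.00)²(0.7143)⁴ = 1.041.
F_K/F_P = (L_K/L_P)/(d_K/d_P)² = 1.041/(25.0)² = 0.001666.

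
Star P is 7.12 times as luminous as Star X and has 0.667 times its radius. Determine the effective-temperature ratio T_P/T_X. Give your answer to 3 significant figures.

L ∝ R²T⁴ gives T ∝ (L/R²)^(1/4), so
T_P/T_X = (7.12 / 0.667²)^(1/4) = (16.00)^(1/4) = 2.000.

2.00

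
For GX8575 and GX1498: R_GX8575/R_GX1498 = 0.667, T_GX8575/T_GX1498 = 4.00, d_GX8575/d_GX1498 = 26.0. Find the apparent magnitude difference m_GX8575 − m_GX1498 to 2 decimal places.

1.93

L_GX8575/L_GX1498 = (0.667)²(4.00)⁴ = 113.9.
F_GX8575/F_GX1498 = (L_GX8575/L_GX1498)/(d_GX8575/d_GX1498)² = 113.9/676.0 = 0.1685.
m_GX8575 − m_GX1498 = −2.5 log₁₀(0.1685) = 1.93.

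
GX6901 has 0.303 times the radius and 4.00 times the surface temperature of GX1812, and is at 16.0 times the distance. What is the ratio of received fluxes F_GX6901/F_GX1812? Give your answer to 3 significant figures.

L_GX6901/L_GX1812 = (R_GX6901/R_GX1812)²(T_GX6901/T_GX1812)⁴ = (0.303)² × (4.00)⁴ = 23.50.
F_GX6901/F_GX1812 = (L_GX6901/L_GX1812)/(d_GX6901/d_GX1812)² = 23.50 / (16.0)² = 0.09181.

0.0918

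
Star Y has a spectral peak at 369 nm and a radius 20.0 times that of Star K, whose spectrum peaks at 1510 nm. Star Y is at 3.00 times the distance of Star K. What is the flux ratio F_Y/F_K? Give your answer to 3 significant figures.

1.25×10^4

Wien's law: T_Y/T_K = λ_K/λ_Y = 1510/369 = 4.092.
L_Y/L_K = (R_Y/R_K)²(T_Y/T_K)⁴ = (20.0)²(4.092)⁴ = 1.122×10^5.
F_Y/F_K = (L_Y/L_K)/(d_Y/d_K)² = 1.122×10^5/(3.00)² = 1.246×10^4.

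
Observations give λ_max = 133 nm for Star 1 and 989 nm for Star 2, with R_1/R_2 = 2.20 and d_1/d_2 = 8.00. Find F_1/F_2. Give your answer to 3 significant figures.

231

Wien's law: T_1/T_2 = λ_2/λ_1 = 989/133 = 7.436.
L_1/L_2 = (R_1/R_2)²(T_1/T_2)⁴ = (2.20)²(7.436)⁴ = 1.480×10^4.
F_1/F_2 = (L_1/L_2)/(d_1/d_2)² = 1.480×10^4/(8.00)² = 231.2.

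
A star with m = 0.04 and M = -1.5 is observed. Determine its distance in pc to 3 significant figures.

20.3 pc

m − M = 5 log₁₀(d/10 pc)
0.04 − (-1.5) = 1.54 = 5 log₁₀(d/10)
d = 10 × 10^(1.54/5) = 10 × 10^0.308 = 20.32 pc.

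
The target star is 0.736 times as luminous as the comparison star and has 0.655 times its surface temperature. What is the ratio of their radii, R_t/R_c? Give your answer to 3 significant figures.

2.00

L ∝ R²T⁴ gives R ∝ √L / T², so
R_t/R_c = √(0.736) / (0.655)² = 0.8579 / 0.4290 = 2.000.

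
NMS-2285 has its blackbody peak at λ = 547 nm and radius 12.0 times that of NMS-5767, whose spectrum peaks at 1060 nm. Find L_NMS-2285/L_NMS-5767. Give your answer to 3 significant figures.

Wien's law gives T ∝ 1/λ_max, so T_NMS-2285/T_NMS-5767 = λ_NMS-5767/λ_NMS-2285 = 1060/547 = 1.938.
Then L ∝ R²T⁴ gives L_NMS-2285/L_NMS-5767 = (12.0)² × (1.938)⁴ = 144.0 × 14.10 = 2031.

2.03×10^3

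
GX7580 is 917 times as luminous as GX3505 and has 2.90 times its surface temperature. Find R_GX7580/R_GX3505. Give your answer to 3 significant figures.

L ∝ R²T⁴ gives R ∝ √L / T², so
R_GX7580/R_GX3505 = √(917) / (2.90)² = 30.28 / 8.410 = 3.601.

3.60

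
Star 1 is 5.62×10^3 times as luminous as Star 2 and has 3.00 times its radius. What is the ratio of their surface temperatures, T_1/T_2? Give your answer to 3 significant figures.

L ∝ R²T⁴ gives T ∝ (L/R²)^(1/4), so
T_1/T_2 = (5.62×10^3 / 3.00²)^(1/4) = (624.4)^(1/4) = 4.999.

5.00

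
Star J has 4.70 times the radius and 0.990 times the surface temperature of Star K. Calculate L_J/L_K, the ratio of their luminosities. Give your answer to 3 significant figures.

21.2

From the Stefan–Boltzmann law, L ∝ R²T⁴, so
L_J/L_K = (R_J/R_K)² (T_J/T_K)⁴ = (4.70)² × (0.990)⁴ = 22.09 × 0.9606 = 21.22.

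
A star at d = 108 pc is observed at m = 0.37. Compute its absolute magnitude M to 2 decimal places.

M = m − 5 log₁₀(d/10 pc) = 0.37 − 5 log₁₀(108/10)
  = 0.37 − 5 × 1.033 = 0.37 − 5.17 = -4.80.

-4.80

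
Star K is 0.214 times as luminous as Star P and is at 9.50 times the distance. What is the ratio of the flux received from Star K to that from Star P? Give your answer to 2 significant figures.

F = L/(4πd²), so F_K/F_P = (L_K/L_P) / (d_K/d_P)²
= 0.214 / (9.50)² = 0.214 / 90.25 = 0.002371.

0.0024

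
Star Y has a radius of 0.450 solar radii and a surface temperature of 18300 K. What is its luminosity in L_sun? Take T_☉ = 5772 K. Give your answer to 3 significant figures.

20.5 L_sun

L/L_☉ = (R/R_☉)² (T/T_☉)⁴ = (0.450)² × (18300/5772)⁴
       = 0.2025 × (3.170)⁴ = 0.2025 × 101.0 = 20.46.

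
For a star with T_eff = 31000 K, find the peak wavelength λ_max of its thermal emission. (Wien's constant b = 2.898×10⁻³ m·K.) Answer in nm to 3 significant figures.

93.5 nm

λ_max = b/T = 2.898×10⁻³ / 31000 = 9.35×10^-8 m = 93.48 nm.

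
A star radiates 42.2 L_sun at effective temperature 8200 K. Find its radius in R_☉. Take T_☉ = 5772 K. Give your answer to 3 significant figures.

3.22 R_☉

R/R_☉ = √(L/L_☉) / (T/T_☉)² = √(42.2) / (1.421)²
       = 6.496 / 2.018 = 3.219.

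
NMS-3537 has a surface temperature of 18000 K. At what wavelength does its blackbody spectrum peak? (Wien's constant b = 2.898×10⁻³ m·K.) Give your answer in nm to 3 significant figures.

λ_max = b/T = 2.898×10⁻³ / 18000 = 1.61×10^-7 m = 161.0 nm.

161 nm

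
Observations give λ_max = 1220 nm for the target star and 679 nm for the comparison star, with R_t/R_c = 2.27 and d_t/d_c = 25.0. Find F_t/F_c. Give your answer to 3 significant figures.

7.91×10^-4

Wien's law: T_t/T_c = λ_c/λ_t = 679/1220 = 0.5566.
L_t/L_c = (R_t/R_c)²(T_t/T_c)⁴ = (2.27)²(0.5566)⁴ = 0.4944.
F_t/F_c = (L_t/L_c)/(d_t/d_c)² = 0.4944/(25.0)² = 7.911×10^-4.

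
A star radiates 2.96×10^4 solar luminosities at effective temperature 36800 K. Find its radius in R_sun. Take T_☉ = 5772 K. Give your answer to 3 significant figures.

4.23 R_sun

R/R_☉ = √(L/L_☉) / (T/T_☉)² = √(2.96×10^4) / (6.376)²
       = 172.0 / 40.65 = 4.233.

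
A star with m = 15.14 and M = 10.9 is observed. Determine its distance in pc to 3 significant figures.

m − M = 5 log₁₀(d/10 pc)
15.14 − (10.9) = 4.24 = 5 log₁₀(d/10)
d = 10 × 10^(4.24/5) = 10 × 10^0.848 = 70.47 pc.

70.5 pc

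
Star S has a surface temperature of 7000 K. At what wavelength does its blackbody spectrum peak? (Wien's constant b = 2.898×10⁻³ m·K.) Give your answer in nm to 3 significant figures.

414 nm

λ_max = b/T = 2.898×10⁻³ / 7000 = 4.14×10^-7 m = 414.0 nm.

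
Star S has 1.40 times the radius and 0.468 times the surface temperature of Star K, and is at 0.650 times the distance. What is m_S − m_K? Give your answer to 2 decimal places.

1.63

L_S/L_K = (1.40)²(0.468)⁴ = 0.09402.
F_S/F_K = (L_S/L_K)/(d_S/d_K)² = 0.09402/0.4225 = 0.2225.
m_S − m_K = −2.5 log₁₀(0.2225) = 1.63.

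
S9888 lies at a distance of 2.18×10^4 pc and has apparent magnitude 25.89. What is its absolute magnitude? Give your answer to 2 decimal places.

M = m − 5 log₁₀(d/10 pc) = 25.89 − 5 log₁₀(2.18×10^4/10)
  = 25.89 − 5 × 3.338 = 25.89 − 16.69 = 9.20.

9.20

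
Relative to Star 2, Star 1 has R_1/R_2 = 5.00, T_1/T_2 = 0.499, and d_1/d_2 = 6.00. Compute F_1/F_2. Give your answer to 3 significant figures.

L_1/L_2 = (R_1/R_2)²(T_1/T_2)⁴ = (5.00)² × (0.499)⁴ = 1.550.
F_1/F_2 = (L_1/L_2)/(d_1/d_2)² = 1.550 / (6.00)² = 0.04306.

0.0431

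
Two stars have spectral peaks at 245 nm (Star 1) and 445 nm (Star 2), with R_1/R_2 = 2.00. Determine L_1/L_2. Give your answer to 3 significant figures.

43.5

Wien's law gives T ∝ 1/λ_max, so T_1/T_2 = λ_2/λ_1 = 445/245 = 1.816.
Then L ∝ R²T⁴ gives L_1/L_2 = (2.00)² × (1.816)⁴ = 4.000 × 10.88 = 43.53.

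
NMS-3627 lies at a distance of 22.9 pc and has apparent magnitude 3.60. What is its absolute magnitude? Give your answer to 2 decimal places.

M = m − 5 log₁₀(d/10 pc) = 3.60 − 5 log₁₀(22.9/10)
  = 3.60 − 5 × 0.360 = 3.60 − 1.80 = 1.80.

1.80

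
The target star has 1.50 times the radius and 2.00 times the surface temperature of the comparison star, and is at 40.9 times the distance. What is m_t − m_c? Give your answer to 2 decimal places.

L_t/L_c = (1.50)²(2.00)⁴ = 36.00.
F_t/F_c = (L_t/L_c)/(d_t/d_c)² = 36.00/1673 = 0.02152.
m_t − m_c = −2.5 log₁₀(0.02152) = 4.17.

4.17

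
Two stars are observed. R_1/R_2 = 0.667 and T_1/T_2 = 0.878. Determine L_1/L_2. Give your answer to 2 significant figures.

From the Stefan–Boltzmann law, L ∝ R²T⁴, so
L_1/L_2 = (R_1/R_2)² (T_1/T_2)⁴ = (0.667)² × (0.878)⁴ = 0.4449 × 0.5943 = 0.2644.

0.26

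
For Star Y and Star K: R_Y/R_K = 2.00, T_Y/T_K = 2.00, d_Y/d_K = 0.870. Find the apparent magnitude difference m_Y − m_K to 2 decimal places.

-4.82

L_Y/L_K = (2.00)²(2.00)⁴ = 64.00.
F_Y/F_K = (L_Y/L_K)/(d_Y/d_K)² = 64.00/0.7569 = 84.56.
m_Y − m_K = −2.5 log₁₀(84.56) = -4.82.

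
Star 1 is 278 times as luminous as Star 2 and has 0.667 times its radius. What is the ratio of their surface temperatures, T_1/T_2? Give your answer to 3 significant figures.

L ∝ R²T⁴ gives T ∝ (L/R²)^(1/4), so
T_1/T_2 = (278 / 0.667²)^(1/4) = (624.9)^(1/4) = 5.000.

5.00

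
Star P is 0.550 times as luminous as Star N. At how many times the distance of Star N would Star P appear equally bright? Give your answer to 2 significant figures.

Equal flux requires L_P/d_P² = L_N/d_N², so d_P/d_N = √(L_P/L_N)
= √(0.550) = 0.7416.

0.74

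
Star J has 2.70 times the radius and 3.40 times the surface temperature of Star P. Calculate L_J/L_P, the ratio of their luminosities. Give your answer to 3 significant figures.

974

From the Stefan–Boltzmann law, L ∝ R²T⁴, so
L_J/L_P = (R_J/R_P)² (T_J/T_P)⁴ = (2.70)² × (3.40)⁴ = 7.290 × 133.6 = 974.2.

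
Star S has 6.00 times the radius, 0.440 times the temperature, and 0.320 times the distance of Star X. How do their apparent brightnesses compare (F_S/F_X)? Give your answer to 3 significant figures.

13.2

L_S/L_X = (R_S/R_X)²(T_S/T_X)⁴ = (6.00)² × (0.440)⁴ = 1.349.
F_S/F_X = (L_S/L_X)/(d_S/d_X)² = 1.349 / (0.320)² = 13.18.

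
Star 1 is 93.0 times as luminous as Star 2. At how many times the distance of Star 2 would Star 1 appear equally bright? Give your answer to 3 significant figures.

9.64

Equal flux requires L_1/d_1² = L_2/d_2², so d_1/d_2 = √(L_1/L_2)
= √(93.0) = 9.644.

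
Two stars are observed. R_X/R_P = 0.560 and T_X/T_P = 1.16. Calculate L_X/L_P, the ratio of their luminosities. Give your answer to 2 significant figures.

0.57

From the Stefan–Boltzmann law, L ∝ R²T⁴, so
L_X/L_P = (R_X/R_P)² (T_X/T_P)⁴ = (0.560)² × (1.16)⁴ = 0.3136 × 1.811 = 0.5678.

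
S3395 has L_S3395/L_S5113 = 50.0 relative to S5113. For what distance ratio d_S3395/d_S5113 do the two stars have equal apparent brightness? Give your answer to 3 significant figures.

7.07

Equal flux requires L_S3395/d_S3395² = L_S5113/d_S5113², so d_S3395/d_S5113 = √(L_S3395/L_S5113)
= √(50.0) = 7.071.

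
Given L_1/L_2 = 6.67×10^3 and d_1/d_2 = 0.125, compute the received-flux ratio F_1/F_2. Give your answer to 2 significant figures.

F = L/(4πd²), so F_1/F_2 = (L_1/L_2) / (d_1/d_2)²
= 6.67×10^3 / (0.125)² = 6.67×10^3 / 0.01562 = 4.269×10^5.

4.3×10^5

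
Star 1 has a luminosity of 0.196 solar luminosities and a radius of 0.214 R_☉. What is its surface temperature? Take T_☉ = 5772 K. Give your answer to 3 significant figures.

T/T_☉ = (L/L_☉)^(1/4) / (R/R_☉)^(1/2)
T = 5772 × (0.196)^(1/4) / √(0.214) = 5772 × 0.6654 / 0.4626 = 8302 K.

8.30×10^3 K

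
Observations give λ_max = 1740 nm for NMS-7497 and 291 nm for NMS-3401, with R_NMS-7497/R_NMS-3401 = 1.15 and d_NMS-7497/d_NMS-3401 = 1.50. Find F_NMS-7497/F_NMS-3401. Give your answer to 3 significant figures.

Wien's law: T_NMS-7497/T_NMS-3401 = λ_NMS-3401/λ_NMS-7497 = 291/1740 = 0.1672.
L_NMS-7497/L_NMS-3401 = (R_NMS-7497/R_NMS-3401)²(T_NMS-7497/T_NMS-3401)⁴ = (1.15)²(0.1672)⁴ = 0.001035.
F_NMS-7497/F_NMS-3401 = (L_NMS-7497/L_NMS-3401)/(d_NMS-7497/d_NMS-3401)² = 0.001035/(1.50)² = 4.598×10^-4.

4.60×10^-4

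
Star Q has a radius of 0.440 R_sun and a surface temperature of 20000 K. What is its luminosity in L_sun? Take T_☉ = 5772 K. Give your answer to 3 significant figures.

27.9 L_sun

L/L_☉ = (R/R_☉)² (T/T_☉)⁴ = (0.440)² × (20000/5772)⁴
       = 0.1936 × (3.465)⁴ = 0.1936 × 144.2 = 27.91.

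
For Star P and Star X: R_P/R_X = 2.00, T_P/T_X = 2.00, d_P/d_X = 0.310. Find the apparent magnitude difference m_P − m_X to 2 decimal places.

L_P/L_X = (2.00)²(2.00)⁴ = 64.00.
F_P/F_X = (L_P/L_X)/(d_P/d_X)² = 64.00/0.09610 = 666.0.
m_P − m_X = −2.5 log₁₀(666.0) = -7.06.

-7.06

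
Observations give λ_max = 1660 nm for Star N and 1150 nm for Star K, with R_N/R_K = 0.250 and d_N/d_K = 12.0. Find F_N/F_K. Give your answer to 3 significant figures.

1.00×10^-4

Wien's law: T_N/T_K = λ_K/λ_N = 1150/1660 = 0.6928.
L_N/L_K = (R_N/R_K)²(T_N/T_K)⁴ = (0.250)²(0.6928)⁴ = 0.01440.
F_N/F_K = (L_N/L_K)/(d_N/d_K)² = 0.01440/(12.0)² = 9.997×10^-5.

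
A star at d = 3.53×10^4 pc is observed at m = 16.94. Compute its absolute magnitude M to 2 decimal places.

M = m − 5 log₁₀(d/10 pc) = 16.94 − 5 log₁₀(3.53×10^4/10)
  = 16.94 − 5 × 3.548 = 16.94 − 17.74 = -0.80.

-0.80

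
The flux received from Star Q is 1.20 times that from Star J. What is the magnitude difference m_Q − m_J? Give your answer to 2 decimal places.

m_Q − m_J = −2.5 log₁₀(F_Q/F_J) = −2.5 log₁₀(1.20) = −2.5 × (0.079) = -0.198.

-0.20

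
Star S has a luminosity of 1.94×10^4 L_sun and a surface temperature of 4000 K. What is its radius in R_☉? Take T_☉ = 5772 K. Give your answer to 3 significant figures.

R/R_☉ = √(L/L_☉) / (T/T_☉)² = √(1.94×10^4) / (0.6930)²
       = 139.3 / 0.4802 = 290.0.

290 R_☉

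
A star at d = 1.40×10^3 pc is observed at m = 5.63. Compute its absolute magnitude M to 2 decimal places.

-5.10

M = m − 5 log₁₀(d/10 pc) = 5.63 − 5 log₁₀(1.40×10^3/10)
  = 5.63 − 5 × 2.146 = 5.63 − 10.73 = -5.10.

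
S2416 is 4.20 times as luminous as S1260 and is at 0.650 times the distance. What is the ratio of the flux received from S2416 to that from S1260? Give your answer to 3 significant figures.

9.94

F = L/(4πd²), so F_S2416/F_S1260 = (L_S2416/L_S1260) / (d_S2416/d_S1260)²
= 4.20 / (0.650)² = 4.20 / 0.4225 = 9.941.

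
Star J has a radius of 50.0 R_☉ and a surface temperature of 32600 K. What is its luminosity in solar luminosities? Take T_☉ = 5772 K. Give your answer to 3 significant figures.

L/L_☉ = (R/R_☉)² (T/T_☉)⁴ = (50.0)² × (32600/5772)⁴
       = 2500 × (5.648)⁴ = 2500 × 1018 = 2.544×10^6.

2.54×10^6 solar luminosities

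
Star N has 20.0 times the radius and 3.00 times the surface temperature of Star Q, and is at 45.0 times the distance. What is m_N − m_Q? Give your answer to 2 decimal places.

-3.01

L_N/L_Q = (20.0)²(3.00)⁴ = 3.240×10^4.
F_N/F_Q = (L_N/L_Q)/(d_N/d_Q)² = 3.240×10^4/2025 = 16.00.
m_N − m_Q = −2.5 log₁₀(16.00) = -3.01.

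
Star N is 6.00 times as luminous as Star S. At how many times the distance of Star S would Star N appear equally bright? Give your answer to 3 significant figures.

Equal flux requires L_N/d_N² = L_S/d_S², so d_N/d_S = √(L_N/L_S)
= √(6.00) = 2.449.

2.45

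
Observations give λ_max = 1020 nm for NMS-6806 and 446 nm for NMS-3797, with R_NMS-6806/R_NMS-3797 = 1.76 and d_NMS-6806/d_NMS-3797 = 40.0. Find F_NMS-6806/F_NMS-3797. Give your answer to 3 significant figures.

Wien's law: T_NMS-6806/T_NMS-3797 = λ_NMS-3797/λ_NMS-6806 = 446/1020 = 0.4373.
L_NMS-6806/L_NMS-3797 = (R_NMS-6806/R_NMS-3797)²(T_NMS-6806/T_NMS-3797)⁴ = (1.76)²(0.4373)⁴ = 0.1132.
F_NMS-6806/F_NMS-3797 = (L_NMS-6806/L_NMS-3797)/(d_NMS-6806/d_NMS-3797)² = 0.1132/(40.0)² = 7.077×10^-5.

7.08×10^-5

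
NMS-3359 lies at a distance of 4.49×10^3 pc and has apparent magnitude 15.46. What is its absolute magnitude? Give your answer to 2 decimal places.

M = m − 5 log₁₀(d/10 pc) = 15.46 − 5 log₁₀(4.49×10^3/10)
  = 15.46 − 5 × 2.652 = 15.46 − 13.26 = 2.20.

2.20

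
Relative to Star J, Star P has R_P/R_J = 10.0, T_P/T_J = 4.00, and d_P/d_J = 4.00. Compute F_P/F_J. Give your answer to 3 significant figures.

L_P/L_J = (R_P/R_J)²(T_P/T_J)⁴ = (10.0)² × (4.00)⁴ = 2.560×10^4.
F_P/F_J = (L_P/L_J)/(d_P/d_J)² = 2.560×10^4 / (4.00)² = 1600.

1.60×10^3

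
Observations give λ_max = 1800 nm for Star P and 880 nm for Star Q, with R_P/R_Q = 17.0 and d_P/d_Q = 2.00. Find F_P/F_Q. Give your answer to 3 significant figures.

4.13

Wien's law: T_P/T_Q = λ_Q/λ_P = 880/1800 = 0.4889.
L_P/L_Q = (R_P/R_Q)²(T_P/T_Q)⁴ = (17.0)²(0.4889)⁴ = 16.51.
F_P/F_Q = (L_P/L_Q)/(d_P/d_Q)² = 16.51/(2.00)² = 4.127.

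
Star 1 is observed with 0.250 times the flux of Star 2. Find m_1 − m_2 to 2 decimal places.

1.51

m_1 − m_2 = −2.5 log₁₀(F_1/F_2) = −2.5 log₁₀(0.250) = −2.5 × (-0.602) = 1.505.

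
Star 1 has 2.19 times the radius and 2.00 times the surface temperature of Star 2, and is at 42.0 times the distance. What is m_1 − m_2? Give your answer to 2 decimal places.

3.40

L_1/L_2 = (2.19)²(2.00)⁴ = 76.74.
F_1/F_2 = (L_1/L_2)/(d_1/d_2)² = 76.74/1764 = 0.04350.
m_1 − m_2 = −2.5 log₁₀(0.04350) = 3.40.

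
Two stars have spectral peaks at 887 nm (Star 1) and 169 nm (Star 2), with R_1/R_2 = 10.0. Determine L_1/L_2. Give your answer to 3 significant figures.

0.132

Wien's law gives T ∝ 1/λ_max, so T_1/T_2 = λ_2/λ_1 = 169/887 = 0.1905.
Then L ∝ R²T⁴ gives L_1/L_2 = (10.0)² × (0.1905)⁴ = 100.0 × 0.001318 = 0.1318.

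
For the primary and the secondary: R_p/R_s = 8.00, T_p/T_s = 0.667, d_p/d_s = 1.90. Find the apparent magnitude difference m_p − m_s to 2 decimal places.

-1.36

L_p/L_s = (8.00)²(0.667)⁴ = 12.67.
F_p/F_s = (L_p/L_s)/(d_p/d_s)² = 12.67/3.610 = 3.509.
m_p − m_s = −2.5 log₁₀(3.509) = -1.36.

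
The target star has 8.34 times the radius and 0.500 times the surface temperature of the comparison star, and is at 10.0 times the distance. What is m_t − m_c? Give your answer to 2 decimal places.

L_t/L_c = (8.34)²(0.500)⁴ = 4.347.
F_t/F_c = (L_t/L_c)/(d_t/d_c)² = 4.347/100.0 = 0.04347.
m_t − m_c = −2.5 log₁₀(0.04347) = 3.40.

3.40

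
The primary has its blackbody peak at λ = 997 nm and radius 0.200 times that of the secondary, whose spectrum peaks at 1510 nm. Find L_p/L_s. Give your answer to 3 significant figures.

0.210

Wien's law gives T ∝ 1/λ_max, so T_p/T_s = λ_s/λ_p = 1510/997 = 1.515.
Then L ∝ R²T⁴ gives L_p/L_s = (0.200)² × (1.515)⁴ = 0.04000 × 5.262 = 0.2105.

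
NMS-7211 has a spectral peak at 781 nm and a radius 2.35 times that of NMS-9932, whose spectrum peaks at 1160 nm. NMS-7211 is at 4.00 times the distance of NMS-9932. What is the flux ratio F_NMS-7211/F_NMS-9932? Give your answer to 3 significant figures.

1.68

Wien's law: T_NMS-7211/T_NMS-9932 = λ_NMS-9932/λ_NMS-7211 = 1160/781 = 1.485.
L_NMS-7211/L_NMS-9932 = (R_NMS-7211/R_NMS-9932)²(T_NMS-7211/T_NMS-9932)⁴ = (2.35)²(1.485)⁴ = 26.88.
F_NMS-7211/F_NMS-9932 = (L_NMS-7211/L_NMS-9932)/(d_NMS-7211/d_NMS-9932)² = 26.88/(4.00)² = 1.680.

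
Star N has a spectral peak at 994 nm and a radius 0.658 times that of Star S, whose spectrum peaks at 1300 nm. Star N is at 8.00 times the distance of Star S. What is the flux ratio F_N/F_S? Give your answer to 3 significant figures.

0.0198

Wien's law: T_N/T_S = λ_S/λ_N = 1300/994 = 1.308.
L_N/L_S = (R_N/R_S)²(T_N/T_S)⁴ = (0.658)²(1.308)⁴ = 1.267.
F_N/F_S = (L_N/L_S)/(d_N/d_S)² = 1.267/(8.00)² = 0.01979.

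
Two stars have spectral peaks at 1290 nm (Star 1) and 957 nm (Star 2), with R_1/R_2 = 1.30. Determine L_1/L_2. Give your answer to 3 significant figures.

Wien's law gives T ∝ 1/λ_max, so T_1/T_2 = λ_2/λ_1 = 957/1290 = 0.7419.
Then L ∝ R²T⁴ gives L_1/L_2 = (1.30)² × (0.7419)⁴ = 1.690 × 0.3029 = 0.5119.

0.512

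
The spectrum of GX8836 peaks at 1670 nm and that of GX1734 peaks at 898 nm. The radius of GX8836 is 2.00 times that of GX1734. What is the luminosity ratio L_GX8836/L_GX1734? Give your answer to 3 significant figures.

Wien's law gives T ∝ 1/λ_max, so T_GX8836/T_GX1734 = λ_GX1734/λ_GX8836 = 898/1670 = 0.5377.
Then L ∝ R²T⁴ gives L_GX8836/L_GX1734 = (2.00)² × (0.5377)⁴ = 4.000 × 0.08361 = 0.3344.

0.334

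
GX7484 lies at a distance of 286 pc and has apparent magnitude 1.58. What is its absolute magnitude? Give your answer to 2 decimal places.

-5.70

M = m − 5 log₁₀(d/10 pc) = 1.58 − 5 log₁₀(286/10)
  = 1.58 − 5 × 1.456 = 1.58 − 7.28 = -5.70.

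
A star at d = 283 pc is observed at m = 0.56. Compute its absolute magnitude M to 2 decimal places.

-6.70

M = m − 5 log₁₀(d/10 pc) = 0.56 − 5 log₁₀(283/10)
  = 0.56 − 5 × 1.452 = 0.56 − 7.26 = -6.70.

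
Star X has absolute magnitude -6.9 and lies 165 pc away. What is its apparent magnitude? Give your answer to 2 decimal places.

m = M + 5 log₁₀(d/10 pc) = -6.9 + 5 log₁₀(165/10)
  = -6.9 + 5 × 1.217 = -6.9 + 6.09 = -0.81.

-0.81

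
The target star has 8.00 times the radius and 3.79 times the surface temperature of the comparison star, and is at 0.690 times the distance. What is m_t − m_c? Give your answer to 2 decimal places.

L_t/L_c = (8.00)²(3.79)⁴ = 1.320×10^4.
F_t/F_c = (L_t/L_c)/(d_t/d_c)² = 1.320×10^4/0.4761 = 2.774×10^4.
m_t − m_c = −2.5 log₁₀(2.774×10^4) = -11.11.

-11.11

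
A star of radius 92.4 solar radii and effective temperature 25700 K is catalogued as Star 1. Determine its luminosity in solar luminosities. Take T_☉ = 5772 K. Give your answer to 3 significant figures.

3.36×10^6 solar luminosities

L/L_☉ = (R/R_☉)² (T/T_☉)⁴ = (92.4)² × (25700/5772)⁴
       = 8538 × (4.453)⁴ = 8538 × 393.0 = 3.356×10^6.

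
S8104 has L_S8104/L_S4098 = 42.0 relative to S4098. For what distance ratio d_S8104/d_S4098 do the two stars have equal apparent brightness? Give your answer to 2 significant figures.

Equal flux requires L_S8104/d_S8104² = L_S4098/d_S4098², so d_S8104/d_S4098 = √(L_S8104/L_S4098)
= √(42.0) = 6.481.

6.5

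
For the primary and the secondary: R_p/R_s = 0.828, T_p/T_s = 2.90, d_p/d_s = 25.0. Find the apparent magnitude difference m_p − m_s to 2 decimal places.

2.78

L_p/L_s = (0.828)²(2.90)⁴ = 48.49.
F_p/F_s = (L_p/L_s)/(d_p/d_s)² = 48.49/625.0 = 0.07758.
m_p − m_s = −2.5 log₁₀(0.07758) = 2.78.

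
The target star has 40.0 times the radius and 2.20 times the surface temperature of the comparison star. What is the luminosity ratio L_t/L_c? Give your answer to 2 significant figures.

3.7×10^4

From the Stefan–Boltzmann law, L ∝ R²T⁴, so
L_t/L_c = (R_t/R_c)² (T_t/T_c)⁴ = (40.0)² × (2.20)⁴ = 1600 × 23.43 = 3.748×10^4.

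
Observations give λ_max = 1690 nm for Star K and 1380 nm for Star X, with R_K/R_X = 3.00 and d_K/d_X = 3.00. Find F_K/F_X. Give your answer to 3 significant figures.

0.445

Wien's law: T_K/T_X = λ_X/λ_K = 1380/1690 = 0.8166.
L_K/L_X = (R_K/R_X)²(T_K/T_X)⁴ = (3.00)²(0.8166)⁴ = 4.001.
F_K/F_X = (L_K/L_X)/(d_K/d_X)² = 4.001/(3.00)² = 0.4446.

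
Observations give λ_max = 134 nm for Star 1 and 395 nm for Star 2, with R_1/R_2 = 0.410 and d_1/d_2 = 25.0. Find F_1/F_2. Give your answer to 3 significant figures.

Wien's law: T_1/T_2 = λ_2/λ_1 = 395/134 = 2.948.
L_1/L_2 = (R_1/R_2)²(T_1/T_2)⁴ = (0.410)²(2.948)⁴ = 12.69.
F_1/F_2 = (L_1/L_2)/(d_1/d_2)² = 12.69/(25.0)² = 0.02031.

0.0203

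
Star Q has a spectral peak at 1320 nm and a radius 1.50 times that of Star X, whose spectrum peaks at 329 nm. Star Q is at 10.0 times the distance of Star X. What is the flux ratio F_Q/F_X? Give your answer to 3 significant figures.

Wien's law: T_Q/T_X = λ_X/λ_Q = 329/1320 = 0.2492.
L_Q/L_X = (R_Q/R_X)²(T_Q/T_X)⁴ = (1.50)²(0.2492)⁴ = 0.008683.
F_Q/F_X = (L_Q/L_X)/(d_Q/d_X)² = 0.008683/(10.0)² = 8.683×10^-5.

8.68×10^-5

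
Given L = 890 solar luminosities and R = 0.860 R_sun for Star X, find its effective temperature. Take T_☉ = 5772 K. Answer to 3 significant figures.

T/T_☉ = (L/L_☉)^(1/4) / (R/R_☉)^(1/2)
T = 5772 × (890)^(1/4) / √(0.860) = 5772 × 5.462 / 0.9274 = 3.400×10^4 K.

3.40×10^4 K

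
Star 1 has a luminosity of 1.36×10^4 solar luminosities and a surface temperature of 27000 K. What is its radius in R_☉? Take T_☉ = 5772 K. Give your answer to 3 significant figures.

R/R_☉ = √(L/L_☉) / (T/T_☉)² = √(1.36×10^4) / (4.678)²
       = 116.6 / 21.88 = 5.330.

5.33 R_☉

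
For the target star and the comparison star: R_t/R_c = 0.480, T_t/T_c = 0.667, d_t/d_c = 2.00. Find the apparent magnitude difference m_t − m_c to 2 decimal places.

4.86

L_t/L_c = (0.480)²(0.667)⁴ = 0.04560.
F_t/F_c = (L_t/L_c)/(d_t/d_c)² = 0.04560/4.000 = 0.01140.
m_t − m_c = −2.5 log₁₀(0.01140) = 4.86.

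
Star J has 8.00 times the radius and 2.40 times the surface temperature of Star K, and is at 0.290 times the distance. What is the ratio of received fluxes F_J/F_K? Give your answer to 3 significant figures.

2.52×10^4

L_J/L_K = (R_J/R_K)²(T_J/T_K)⁴ = (8.00)² × (2.40)⁴ = 2123.
F_J/F_K = (L_J/L_K)/(d_J/d_K)² = 2123 / (0.290)² = 2.525×10^4.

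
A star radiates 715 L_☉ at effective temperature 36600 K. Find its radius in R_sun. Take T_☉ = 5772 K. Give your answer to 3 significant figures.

0.665 R_sun

R/R_☉ = √(L/L_☉) / (T/T_☉)² = √(715) / (6.341)²
       = 26.74 / 40.21 = 0.6650.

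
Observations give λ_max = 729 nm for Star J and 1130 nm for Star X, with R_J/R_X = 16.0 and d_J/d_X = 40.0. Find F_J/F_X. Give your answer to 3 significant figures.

Wien's law: T_J/T_X = λ_X/λ_J = 1130/729 = 1.550.
L_J/L_X = (R_J/R_X)²(T_J/T_X)⁴ = (16.0)²(1.550)⁴ = 1478.
F_J/F_X = (L_J/L_X)/(d_J/d_X)² = 1478/(40.0)² = 0.9237.

0.924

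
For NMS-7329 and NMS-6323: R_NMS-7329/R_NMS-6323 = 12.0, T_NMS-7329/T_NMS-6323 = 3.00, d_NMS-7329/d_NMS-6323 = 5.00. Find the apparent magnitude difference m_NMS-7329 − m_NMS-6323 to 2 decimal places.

-6.67

L_NMS-7329/L_NMS-6323 = (12.0)²(3.00)⁴ = 1.166×10^4.
F_NMS-7329/F_NMS-6323 = (L_NMS-7329/L_NMS-6323)/(d_NMS-7329/d_NMS-6323)² = 1.166×10^4/25.00 = 466.6.
m_NMS-7329 − m_NMS-6323 = −2.5 log₁₀(466.6) = -6.67.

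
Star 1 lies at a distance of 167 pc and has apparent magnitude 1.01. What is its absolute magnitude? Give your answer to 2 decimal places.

-5.10

M = m − 5 log₁₀(d/10 pc) = 1.01 − 5 log₁₀(167/10)
  = 1.01 − 5 × 1.223 = 1.01 − 6.11 = -5.10.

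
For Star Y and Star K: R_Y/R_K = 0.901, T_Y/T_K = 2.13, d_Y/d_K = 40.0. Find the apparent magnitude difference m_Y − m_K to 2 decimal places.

4.95

L_Y/L_K = (0.901)²(2.13)⁴ = 16.71.
F_Y/F_K = (L_Y/L_K)/(d_Y/d_K)² = 16.71/1600 = 0.01044.
m_Y − m_K = −2.5 log₁₀(0.01044) = 4.95.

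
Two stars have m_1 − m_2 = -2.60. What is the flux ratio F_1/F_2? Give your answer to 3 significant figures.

11.0

F_1/F_2 = 10^(−(m_1 − m_2)/2.5) = 10^(2.60/2.5) = 10^1.040 = 10.96.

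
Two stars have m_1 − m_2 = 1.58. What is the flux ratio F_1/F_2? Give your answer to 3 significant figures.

0.233

F_1/F_2 = 10^(−(m_1 − m_2)/2.5) = 10^(-1.58/2.5) = 10^-0.632 = 0.2333.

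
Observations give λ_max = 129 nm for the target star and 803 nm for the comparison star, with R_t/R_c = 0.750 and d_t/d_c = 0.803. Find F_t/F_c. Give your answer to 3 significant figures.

Wien's law: T_t/T_c = λ_c/λ_t = 803/129 = 6.225.
L_t/L_c = (R_t/R_c)²(T_t/T_c)⁴ = (0.750)²(6.225)⁴ = 844.6.
F_t/F_c = (L_t/L_c)/(d_t/d_c)² = 844.6/(0.803)² = 1310.

1.31×10^3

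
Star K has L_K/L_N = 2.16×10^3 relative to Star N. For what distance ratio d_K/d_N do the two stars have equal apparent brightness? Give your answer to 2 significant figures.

Equal flux requires L_K/d_K² = L_N/d_N², so d_K/d_N = √(L_K/L_N)
= √(2.16×10^3) = 46.48.

46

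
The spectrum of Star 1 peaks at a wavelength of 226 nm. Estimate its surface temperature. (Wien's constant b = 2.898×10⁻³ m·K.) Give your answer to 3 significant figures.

1.28×10^4 K

T = b/λ_max = 2.898×10⁻³ / (226×10⁻⁹) = 1.282×10^4 K.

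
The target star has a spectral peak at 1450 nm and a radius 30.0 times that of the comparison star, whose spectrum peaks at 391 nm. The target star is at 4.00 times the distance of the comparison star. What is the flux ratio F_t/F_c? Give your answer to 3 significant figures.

0.297

Wien's law: T_t/T_c = λ_c/λ_t = 391/1450 = 0.2697.
L_t/L_c = (R_t/R_c)²(T_t/T_c)⁴ = (30.0)²(0.2697)⁴ = 4.759.
F_t/F_c = (L_t/L_c)/(d_t/d_c)² = 4.759/(4.00)² = 0.2974.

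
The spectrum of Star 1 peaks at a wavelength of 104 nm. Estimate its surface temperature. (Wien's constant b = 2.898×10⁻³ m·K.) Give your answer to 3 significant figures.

T = b/λ_max = 2.898×10⁻³ / (104×10⁻⁹) = 2.787×10^4 K.

2.79×10^4 K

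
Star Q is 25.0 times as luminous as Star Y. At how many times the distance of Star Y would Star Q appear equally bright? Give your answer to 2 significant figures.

Equal flux requires L_Q/d_Q² = L_Y/d_Y², so d_Q/d_Y = √(L_Q/L_Y)
= √(25.0) = 5.000.

5.0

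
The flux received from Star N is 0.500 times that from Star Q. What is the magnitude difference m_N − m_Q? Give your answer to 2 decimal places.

0.75

m_N − m_Q = −2.5 log₁₀(F_N/F_Q) = −2.5 log₁₀(0.500) = −2.5 × (-0.301) = 0.753.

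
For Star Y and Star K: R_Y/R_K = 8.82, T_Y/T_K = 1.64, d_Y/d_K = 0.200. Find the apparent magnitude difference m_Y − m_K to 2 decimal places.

L_Y/L_K = (8.82)²(1.64)⁴ = 562.7.
F_Y/F_K = (L_Y/L_K)/(d_Y/d_K)² = 562.7/0.04000 = 1.407×10^4.
m_Y − m_K = −2.5 log₁₀(1.407×10^4) = -10.37.

-10.37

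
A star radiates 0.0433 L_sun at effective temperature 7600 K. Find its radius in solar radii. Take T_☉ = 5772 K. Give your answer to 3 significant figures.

0.120 solar radii

R/R_☉ = √(L/L_☉) / (T/T_☉)² = √(0.0433) / (1.317)²
       = 0.2081 / 1.734 = 0.1200.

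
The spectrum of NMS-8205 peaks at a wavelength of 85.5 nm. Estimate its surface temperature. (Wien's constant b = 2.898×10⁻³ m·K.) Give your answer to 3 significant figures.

T = b/λ_max = 2.898×10⁻³ / (85.5×10⁻⁹) = 3.389×10^4 K.

3.39×10^4 K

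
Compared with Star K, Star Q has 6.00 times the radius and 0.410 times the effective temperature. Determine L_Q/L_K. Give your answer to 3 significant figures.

From the Stefan–Boltzmann law, L ∝ R²T⁴, so
L_Q/L_K = (R_Q/R_K)² (T_Q/T_K)⁴ = (6.00)² × (0.410)⁴ = 36.00 × 0.02826 = 1.017.

1.02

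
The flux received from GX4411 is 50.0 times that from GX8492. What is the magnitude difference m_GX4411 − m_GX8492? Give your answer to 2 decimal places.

-4.25

m_GX4411 − m_GX8492 = −2.5 log₁₀(F_GX4411/F_GX8492) = −2.5 log₁₀(50.0) = −2.5 × (1.699) = -4.247.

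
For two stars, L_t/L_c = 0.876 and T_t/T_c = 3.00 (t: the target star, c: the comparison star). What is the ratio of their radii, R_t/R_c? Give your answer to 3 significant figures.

L ∝ R²T⁴ gives R ∝ √L / T², so
R_t/R_c = √(0.876) / (3.00)² = 0.9359 / 9.000 = 0.1040.

0.104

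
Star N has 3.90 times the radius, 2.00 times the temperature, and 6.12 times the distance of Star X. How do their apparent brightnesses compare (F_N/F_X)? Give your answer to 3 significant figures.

L_N/L_X = (R_N/R_X)²(T_N/T_X)⁴ = (3.90)² × (2.00)⁴ = 243.4.
F_N/F_X = (L_N/L_X)/(d_N/d_X)² = 243.4 / (6.12)² = 6.498.

6.50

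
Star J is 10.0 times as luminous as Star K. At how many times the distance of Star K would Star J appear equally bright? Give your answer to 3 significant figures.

3.16

Equal flux requires L_J/d_J² = L_K/d_K², so d_J/d_K = √(L_J/L_K)
= √(10.0) = 3.162.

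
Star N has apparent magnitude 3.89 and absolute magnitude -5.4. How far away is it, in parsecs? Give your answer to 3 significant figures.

721 pc

m − M = 5 log₁₀(d/10 pc)
3.89 − (-5.4) = 9.29 = 5 log₁₀(d/10)
d = 10 × 10^(9.29/5) = 10 × 10^1.858 = 721.1 pc.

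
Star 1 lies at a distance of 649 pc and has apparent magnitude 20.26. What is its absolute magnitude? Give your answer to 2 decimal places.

11.20

M = m − 5 log₁₀(d/10 pc) = 20.26 − 5 log₁₀(649/10)
  = 20.26 − 5 × 1.812 = 20.26 − 9.06 = 11.20.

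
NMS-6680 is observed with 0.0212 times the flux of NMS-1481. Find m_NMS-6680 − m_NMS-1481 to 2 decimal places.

4.18

m_NMS-6680 − m_NMS-1481 = −2.5 log₁₀(F_NMS-6680/F_NMS-1481) = −2.5 log₁₀(0.0212) = −2.5 × (-1.674) = 4.184.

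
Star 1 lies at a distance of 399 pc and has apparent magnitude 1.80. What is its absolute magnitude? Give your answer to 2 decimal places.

-6.20

M = m − 5 log₁₀(d/10 pc) = 1.80 − 5 log₁₀(399/10)
  = 1.80 − 5 × 1.601 = 1.80 − 8.00 = -6.20.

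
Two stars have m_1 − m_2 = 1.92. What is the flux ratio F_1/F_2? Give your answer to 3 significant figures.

0.171

F_1/F_2 = 10^(−(m_1 − m_2)/2.5) = 10^(-1.92/2.5) = 10^-0.768 = 0.1706.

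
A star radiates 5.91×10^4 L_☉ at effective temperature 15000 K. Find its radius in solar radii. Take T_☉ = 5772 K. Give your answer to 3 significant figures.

R/R_☉ = √(L/L_☉) / (T/T_☉)² = √(5.91×10^4) / (2.599)²
       = 243.1 / 6.754 = 36.00.

36.0 solar radii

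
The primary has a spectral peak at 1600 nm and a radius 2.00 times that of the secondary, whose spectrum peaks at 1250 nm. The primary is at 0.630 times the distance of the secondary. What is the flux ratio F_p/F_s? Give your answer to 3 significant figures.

3.75

Wien's law: T_p/T_s = λ_s/λ_p = 1250/1600 = 0.7812.
L_p/L_s = (R_p/R_s)²(T_p/T_s)⁴ = (2.00)²(0.7812)⁴ = 1.490.
F_p/F_s = (L_p/L_s)/(d_p/d_s)² = 1.490/(0.630)² = 3.754.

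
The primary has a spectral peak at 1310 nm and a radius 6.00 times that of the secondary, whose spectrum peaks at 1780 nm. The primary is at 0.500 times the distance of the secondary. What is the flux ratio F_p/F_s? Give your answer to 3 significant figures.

491

Wien's law: T_p/T_s = λ_s/λ_p = 1780/1310 = 1.359.
L_p/L_s = (R_p/R_s)²(T_p/T_s)⁴ = (6.00)²(1.359)⁴ = 122.7.
F_p/F_s = (L_p/L_s)/(d_p/d_s)² = 122.7/(0.500)² = 490.9.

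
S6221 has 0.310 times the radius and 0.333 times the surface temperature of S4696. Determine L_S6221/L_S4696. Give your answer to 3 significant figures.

0.00118

From the Stefan–Boltzmann law, L ∝ R²T⁴, so
L_S6221/L_S4696 = (R_S6221/R_S4696)² (T_S6221/T_S4696)⁴ = (0.310)² × (0.333)⁴ = 0.09610 × 0.01230 = 0.001182.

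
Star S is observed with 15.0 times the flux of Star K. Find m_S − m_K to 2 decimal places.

m_S − m_K = −2.5 log₁₀(F_S/F_K) = −2.5 log₁₀(15.0) = −2.5 × (1.176) = -2.940.

-2.94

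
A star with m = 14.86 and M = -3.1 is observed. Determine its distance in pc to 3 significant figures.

m − M = 5 log₁₀(d/10 pc)
14.86 − (-3.1) = 17.96 = 5 log₁₀(d/10)
d = 10 × 10^(17.96/5) = 10 × 10^3.592 = 3.908×10^4 pc.

3.91×10^4 pc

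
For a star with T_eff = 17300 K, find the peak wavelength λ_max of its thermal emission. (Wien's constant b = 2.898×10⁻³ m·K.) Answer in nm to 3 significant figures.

λ_max = b/T = 2.898×10⁻³ / 17300 = 1.68×10^-7 m = 167.5 nm.

168 nm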